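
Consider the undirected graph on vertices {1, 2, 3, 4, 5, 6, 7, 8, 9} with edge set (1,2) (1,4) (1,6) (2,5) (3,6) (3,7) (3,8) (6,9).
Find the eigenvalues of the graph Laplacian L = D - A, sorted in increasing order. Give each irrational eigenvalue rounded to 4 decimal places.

Each diagonal entry of L is the vertex degree and each off-diagonal entry is -1 where an edge is present, 0 otherwise; in the order [1, 2, 3, 4, 5, 6, 7, 8, 9] the diagonal is [3, 2, 3, 1, 1, 3, 1, 1, 1]. Diagonalising L (or applying a numerical eigensolver to the 9x9 matrix) gives the spectrum above. By the matrix-tree theorem the graph has (1/9) * product of the nonzero eigenvalues = 1 spanning tree.

[0, 0.2118, 0.5546, 0.7223, 1, 2.0782, 2.7338, 3.8525, 4.8468]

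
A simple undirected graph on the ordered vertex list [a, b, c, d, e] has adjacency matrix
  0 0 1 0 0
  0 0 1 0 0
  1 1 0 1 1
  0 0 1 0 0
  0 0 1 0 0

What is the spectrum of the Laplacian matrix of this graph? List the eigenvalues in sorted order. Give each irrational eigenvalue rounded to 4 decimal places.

[0, 1, 1, 1, 5]

With the vertex order [a, b, c, d, e], the degrees are [1, 1, 4, 1, 1], giving D = diag(1, 1, 4, 1, 1) and L = D - A. Diagonalising L (or applying a numerical eigensolver to the 5x5 matrix) gives the spectrum above. The eigenvalues sum to 8, which equals trace(L) = 2|E|. There is one zero in the spectrum, matching the 1 component.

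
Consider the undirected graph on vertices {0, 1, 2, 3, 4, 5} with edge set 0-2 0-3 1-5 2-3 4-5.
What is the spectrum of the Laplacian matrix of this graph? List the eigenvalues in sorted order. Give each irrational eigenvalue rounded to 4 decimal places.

[0, 0, 1, 3, 3, 3]

With the vertex order [0, 1, 2, 3, 4, 5], the degrees are [2, 1, 2, 2, 1, 2], giving D = diag(2, 1, 2, 2, 1, 2) and L = D - A. L is symmetric positive semidefinite, so every eigenvalue is real and nonnegative. The 2 zero eigenvalues correspond to the 2 connected components. There are 2 zeros in the spectrum, matching the 2 components.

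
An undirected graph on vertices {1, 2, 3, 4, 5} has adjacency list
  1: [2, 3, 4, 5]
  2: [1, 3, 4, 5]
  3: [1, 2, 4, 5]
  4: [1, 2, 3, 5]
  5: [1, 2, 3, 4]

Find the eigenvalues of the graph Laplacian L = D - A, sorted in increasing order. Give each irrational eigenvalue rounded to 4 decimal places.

[0, 5, 5, 5, 5]

Reading degrees in the order [1, 2, 3, 4, 5] gives [4, 4, 4, 4, 4]; set D = diag(4, 4, 4, 4, 4) and form L = D - A. L is symmetric positive semidefinite, so every eigenvalue is real and nonnegative. There is one zero in the spectrum, matching the 1 component.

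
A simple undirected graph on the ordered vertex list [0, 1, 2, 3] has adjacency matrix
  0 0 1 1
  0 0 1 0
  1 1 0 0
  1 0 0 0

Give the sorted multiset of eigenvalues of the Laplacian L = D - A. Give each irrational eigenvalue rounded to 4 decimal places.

Each diagonal entry of L is the vertex degree and each off-diagonal entry is -1 where an edge is present, 0 otherwise; in the order [0, 1, 2, 3] the diagonal is [2, 1, 2, 1]. Since every row of L sums to 0, the all-ones vector is in the kernel and 0 is an eigenvalue.

[0, 0.5858, 2, 3.4142]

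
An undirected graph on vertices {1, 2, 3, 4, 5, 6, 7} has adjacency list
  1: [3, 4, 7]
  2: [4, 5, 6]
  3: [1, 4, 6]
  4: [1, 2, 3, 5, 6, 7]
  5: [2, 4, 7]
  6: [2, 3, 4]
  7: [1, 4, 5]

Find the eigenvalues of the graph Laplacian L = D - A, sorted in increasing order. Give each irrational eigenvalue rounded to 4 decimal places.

[0, 2, 2, 4, 4, 5, 7]

Reading degrees in the order [1, 2, 3, 4, 5, 6, 7] gives [3, 3, 3, 6, 3, 3, 3]; set D = diag(3, 3, 3, 6, 3, 3, 3) and form L = D - A. The multiplicity of 0 as a Laplacian eigenvalue equals the number of connected components. The single zero eigenvalue shows the graph is connected. The eigenvalues sum to 24, which equals trace(L) = 2|E|.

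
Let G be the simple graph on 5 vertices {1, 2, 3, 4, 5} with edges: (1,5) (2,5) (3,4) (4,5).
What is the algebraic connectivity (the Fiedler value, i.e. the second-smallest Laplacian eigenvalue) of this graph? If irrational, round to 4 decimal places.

0.5188

With the vertex order [1, 2, 3, 4, 5], the degrees are [1, 1, 1, 2, 3], giving D = diag(1, 1, 1, 2, 3) and L = D - A. The sorted Laplacian eigenvalues are [0, 0.5188, 1, 2.3111, 4.1701]; the algebraic connectivity is the second entry, 0.5188. The largest eigenvalue, 4.1701, is at most the vertex count 5. There is one zero in the spectrum, matching the 1 component.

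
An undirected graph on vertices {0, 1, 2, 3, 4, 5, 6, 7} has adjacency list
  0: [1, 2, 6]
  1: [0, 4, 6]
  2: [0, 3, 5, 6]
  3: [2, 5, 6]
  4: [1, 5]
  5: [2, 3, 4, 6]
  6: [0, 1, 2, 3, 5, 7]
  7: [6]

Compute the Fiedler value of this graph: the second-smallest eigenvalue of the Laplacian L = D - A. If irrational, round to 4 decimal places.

Each diagonal entry of L is the vertex degree and each off-diagonal entry is -1 where an edge is present, 0 otherwise; in the order [0, 1, 2, 3, 4, 5, 6, 7] the diagonal is [3, 3, 4, 3, 2, 4, 6, 1]. The smallest Laplacian eigenvalue is always 0. The next one, lambda_2 = 0.9426, measures how hard the graph is to disconnect: larger values mean better connectivity. The largest eigenvalue, 7.0964, is at most the vertex count 8. By the matrix-tree theorem the graph has (1/8) * product of the nonzero eigenvalues = 313 spanning trees.

0.9426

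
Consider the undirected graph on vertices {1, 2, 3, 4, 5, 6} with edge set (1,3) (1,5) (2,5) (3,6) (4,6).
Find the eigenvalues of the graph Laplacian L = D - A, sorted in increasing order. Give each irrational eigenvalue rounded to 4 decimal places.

[0, 0.2679, 1, 2, 3, 3.7321]

With the vertex order [1, 2, 3, 4, 5, 6], the degrees are [2, 1, 2, 1, 2, 2], giving D = diag(2, 1, 2, 1, 2, 2) and L = D - A. The multiplicity of 0 as a Laplacian eigenvalue equals the number of connected components. The single zero eigenvalue shows the graph is connected. By the matrix-tree theorem the graph has (1/6) * product of the nonzero eigenvalues = 1 spanning tree. There is one zero in the spectrum, matching the 1 component.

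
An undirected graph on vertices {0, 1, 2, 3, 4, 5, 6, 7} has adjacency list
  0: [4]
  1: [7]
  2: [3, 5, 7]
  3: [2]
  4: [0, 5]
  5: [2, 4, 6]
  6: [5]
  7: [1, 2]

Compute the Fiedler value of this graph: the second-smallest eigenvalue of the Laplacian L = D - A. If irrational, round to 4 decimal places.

0.2509

Reading degrees in the order [0, 1, 2, 3, 4, 5, 6, 7] gives [1, 1, 3, 1, 2, 3, 1, 2]; set D = diag(1, 1, 3, 1, 2, 3, 1, 2) and form L = D - A. The sorted Laplacian eigenvalues are [0, 0.2509, 0.5858, 0.7287, 2, 2.3349, 3.4142, 4.6855]; the algebraic connectivity is the second entry, 0.2509. The eigenvalues sum to 14, which equals trace(L) = 2|E|.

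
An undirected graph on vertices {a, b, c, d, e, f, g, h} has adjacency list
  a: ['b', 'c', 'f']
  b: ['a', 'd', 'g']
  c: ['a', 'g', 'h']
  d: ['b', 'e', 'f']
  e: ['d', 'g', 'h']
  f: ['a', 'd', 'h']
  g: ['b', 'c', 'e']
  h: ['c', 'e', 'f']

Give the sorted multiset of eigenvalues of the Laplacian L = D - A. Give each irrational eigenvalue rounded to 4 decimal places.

Each diagonal entry of L is the vertex degree and each off-diagonal entry is -1 where an edge is present, 0 otherwise; in the order [a, b, c, d, e, f, g, h] the diagonal is [3, 3, 3, 3, 3, 3, 3, 3]. The multiplicity of 0 as a Laplacian eigenvalue equals the number of connected components. The single zero eigenvalue shows the graph is connected.

[0, 2, 2, 2, 4, 4, 4, 6]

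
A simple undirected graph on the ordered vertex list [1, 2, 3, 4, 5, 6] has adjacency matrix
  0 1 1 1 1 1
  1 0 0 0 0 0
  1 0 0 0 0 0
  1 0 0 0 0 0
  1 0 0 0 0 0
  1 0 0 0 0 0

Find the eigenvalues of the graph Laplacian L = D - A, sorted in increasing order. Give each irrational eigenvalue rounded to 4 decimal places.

Each diagonal entry of L is the vertex degree and each off-diagonal entry is -1 where an edge is present, 0 otherwise; in the order [1, 2, 3, 4, 5, 6] the diagonal is [5, 1, 1, 1, 1, 1]. Diagonalising L (or applying a numerical eigensolver to the 6x6 matrix) gives the spectrum above. There is one zero in the spectrum, matching the 1 component.

[0, 1, 1, 1, 1, 6]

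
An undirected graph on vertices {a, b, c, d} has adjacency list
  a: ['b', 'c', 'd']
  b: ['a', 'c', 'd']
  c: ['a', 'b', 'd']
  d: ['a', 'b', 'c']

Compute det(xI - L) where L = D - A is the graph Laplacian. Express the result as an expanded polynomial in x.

x^4 - 12x^3 + 48x^2 - 64x

Each diagonal entry of L is the vertex degree and each off-diagonal entry is -1 where an edge is present, 0 otherwise; in the order [a, b, c, d] the diagonal is [3, 3, 3, 3]. Computing det(xI - L) by cofactor expansion (or equivalently via sum-over-permutations) gives x^4 - 12x^3 + 48x^2 - 64x. The constant term is 0 because L is singular (the all-ones vector lies in its kernel).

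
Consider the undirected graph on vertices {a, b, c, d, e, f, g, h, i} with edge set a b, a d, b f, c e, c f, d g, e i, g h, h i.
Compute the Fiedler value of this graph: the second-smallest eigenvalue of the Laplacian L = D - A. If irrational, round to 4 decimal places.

0.4679

Reading degrees in the order [a, b, c, d, e, f, g, h, i] gives [2, 2, 2, 2, 2, 2, 2, 2, 2]; set D = diag(2, 2, 2, 2, 2, 2, 2, 2, 2) and form L = D - A. The smallest Laplacian eigenvalue is always 0. The next one, lambda_2 = 0.4679, measures how hard the graph is to disconnect: larger values mean better connectivity. By the matrix-tree theorem the graph has (1/9) * product of the nonzero eigenvalues = 9 spanning trees. There is one zero in the spectrum, matching the 1 component.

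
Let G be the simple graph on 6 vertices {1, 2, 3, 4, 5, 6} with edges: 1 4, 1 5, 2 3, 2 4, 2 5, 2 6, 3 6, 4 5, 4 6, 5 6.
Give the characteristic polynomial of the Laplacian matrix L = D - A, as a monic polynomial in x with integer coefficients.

Reading degrees in the order [1, 2, 3, 4, 5, 6] gives [2, 4, 2, 4, 4, 4]; set D = diag(2, 4, 2, 4, 4, 4) and form L = D - A. Computing det(xI - L) by cofactor expansion (or equivalently via sum-over-permutations) gives x^6 - 20x^5 + 154x^4 - 564x^3 + 965x^2 - 600x. Since p(0) = det(-L) = 0, x divides p(x). The eigenvalues sum to 20, which equals trace(L) = 2|E|.

x^6 - 20x^5 + 154x^4 - 564x^3 + 965x^2 - 600x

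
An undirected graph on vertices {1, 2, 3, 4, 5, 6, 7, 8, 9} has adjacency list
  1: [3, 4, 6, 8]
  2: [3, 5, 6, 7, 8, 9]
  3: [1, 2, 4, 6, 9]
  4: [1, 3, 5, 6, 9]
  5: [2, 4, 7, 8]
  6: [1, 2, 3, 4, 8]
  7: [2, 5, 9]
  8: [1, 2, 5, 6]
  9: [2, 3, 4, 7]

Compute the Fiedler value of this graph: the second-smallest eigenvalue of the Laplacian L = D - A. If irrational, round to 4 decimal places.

2.1113

Reading degrees in the order [1, 2, 3, 4, 5, 6, 7, 8, 9] gives [4, 6, 5, 5, 4, 5, 3, 4, 4]; set D = diag(4, 6, 5, 5, 4, 5, 3, 4, 4) and form L = D - A. The sorted Laplacian eigenvalues are [0, 2.1113, 3.0720, 4.4192, 4.5990, 5.3164, 6, 6.8564, 7.6257]; the algebraic connectivity is the second entry, 2.1113.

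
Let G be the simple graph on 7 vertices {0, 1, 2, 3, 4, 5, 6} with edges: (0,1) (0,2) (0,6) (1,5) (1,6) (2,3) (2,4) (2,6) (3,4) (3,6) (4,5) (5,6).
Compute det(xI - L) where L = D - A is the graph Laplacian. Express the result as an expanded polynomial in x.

x^7 - 24x^6 + 233x^5 - 1168x^4 + 3178x^3 - 4434x^2 + 2471x

Reading degrees in the order [0, 1, 2, 3, 4, 5, 6] gives [3, 3, 4, 3, 3, 3, 5]; set D = diag(3, 3, 4, 3, 3, 3, 5) and form L = D - A. Computing det(xI - L) by cofactor expansion (or equivalently via sum-over-permutations) gives x^7 - 24x^6 + 233x^5 - 1168x^4 + 3178x^3 - 4434x^2 + 2471x. The coefficient of x^6 equals -trace(L) = -24, matching the sum of degrees. By the matrix-tree theorem the graph has (1/7) * product of the nonzero eigenvalues = 353 spanning trees. The largest eigenvalue, 6.3061, is at most the vertex count 7.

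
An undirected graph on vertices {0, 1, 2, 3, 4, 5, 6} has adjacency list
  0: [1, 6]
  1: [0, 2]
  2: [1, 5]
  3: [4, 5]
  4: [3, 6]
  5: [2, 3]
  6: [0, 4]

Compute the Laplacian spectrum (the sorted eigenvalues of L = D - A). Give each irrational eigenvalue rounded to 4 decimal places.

With the vertex order [0, 1, 2, 3, 4, 5, 6], the degrees are [2, 2, 2, 2, 2, 2, 2], giving D = diag(2, 2, 2, 2, 2, 2, 2) and L = D - A. Diagonalising L (or applying a numerical eigensolver to the 7x7 matrix) gives the spectrum above. The single zero eigenvalue shows the graph is connected. There is one zero in the spectrum, matching the 1 component. The largest eigenvalue, 3.8019, is at most the vertex count 7.

[0, 0.7530, 0.7530, 2.4450, 2.4450, 3.8019, 3.8019]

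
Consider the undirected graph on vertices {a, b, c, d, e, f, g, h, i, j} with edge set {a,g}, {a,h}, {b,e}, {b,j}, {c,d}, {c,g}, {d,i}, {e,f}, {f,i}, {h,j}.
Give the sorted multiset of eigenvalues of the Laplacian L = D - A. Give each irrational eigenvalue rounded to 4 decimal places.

Each diagonal entry of L is the vertex degree and each off-diagonal entry is -1 where an edge is present, 0 otherwise; in the order [a, b, c, d, e, f, g, h, i, j] the diagonal is [2, 2, 2, 2, 2, 2, 2, 2, 2, 2]. L is symmetric positive semidefinite, so every eigenvalue is real and nonnegative. By the matrix-tree theorem the graph has (1/10) * product of the nonzero eigenvalues = 10 spanning trees.

[0, 0.3820, 0.3820, 1.3820, 1.3820, 2.6180, 2.6180, 3.6180, 3.6180, 4]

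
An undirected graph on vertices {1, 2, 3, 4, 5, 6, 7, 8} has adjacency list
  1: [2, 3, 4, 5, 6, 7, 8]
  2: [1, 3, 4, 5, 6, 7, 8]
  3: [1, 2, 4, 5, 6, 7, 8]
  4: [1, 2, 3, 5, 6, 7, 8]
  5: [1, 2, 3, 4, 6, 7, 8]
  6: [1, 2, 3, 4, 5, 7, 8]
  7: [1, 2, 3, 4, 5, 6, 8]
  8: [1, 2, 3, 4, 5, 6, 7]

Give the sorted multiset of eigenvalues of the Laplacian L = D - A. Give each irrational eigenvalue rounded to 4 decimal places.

With the vertex order [1, 2, 3, 4, 5, 6, 7, 8], the degrees are [7, 7, 7, 7, 7, 7, 7, 7], giving D = diag(7, 7, 7, 7, 7, 7, 7, 7) and L = D - A. The multiplicity of 0 as a Laplacian eigenvalue equals the number of connected components. The single zero eigenvalue shows the graph is connected. The largest eigenvalue, 8, is at most the vertex count 8.

[0, 8, 8, 8, 8, 8, 8, 8]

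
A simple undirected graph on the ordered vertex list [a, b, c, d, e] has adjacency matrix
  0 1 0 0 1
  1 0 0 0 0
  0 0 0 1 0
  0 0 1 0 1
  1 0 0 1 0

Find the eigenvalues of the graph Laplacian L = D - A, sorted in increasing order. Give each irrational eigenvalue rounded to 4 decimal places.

With the vertex order [a, b, c, d, e], the degrees are [2, 1, 1, 2, 2], giving D = diag(2, 1, 1, 2, 2) and L = D - A. Since every row of L sums to 0, the all-ones vector is in the kernel and 0 is an eigenvalue. The single zero eigenvalue shows the graph is connected. By the matrix-tree theorem the graph has (1/5) * product of the nonzero eigenvalues = 1 spanning tree. The eigenvalues sum to 8, which equals trace(L) = 2|E|.

[0, 0.3820, 1.3820, 2.6180, 3.6180]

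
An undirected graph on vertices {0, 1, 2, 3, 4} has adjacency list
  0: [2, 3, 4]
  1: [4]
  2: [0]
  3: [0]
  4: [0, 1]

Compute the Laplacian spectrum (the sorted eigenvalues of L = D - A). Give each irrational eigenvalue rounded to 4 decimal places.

[0, 0.5188, 1, 2.3111, 4.1701]

With the vertex order [0, 1, 2, 3, 4], the degrees are [3, 1, 1, 1, 2], giving D = diag(3, 1, 1, 1, 2) and L = D - A. Since every row of L sums to 0, the all-ones vector is in the kernel and 0 is an eigenvalue.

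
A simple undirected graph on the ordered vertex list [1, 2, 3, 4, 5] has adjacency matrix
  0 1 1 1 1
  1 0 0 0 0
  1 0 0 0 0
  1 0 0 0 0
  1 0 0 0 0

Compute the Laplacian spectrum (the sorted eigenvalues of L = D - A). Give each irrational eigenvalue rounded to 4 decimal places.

With the vertex order [1, 2, 3, 4, 5], the degrees are [4, 1, 1, 1, 1], giving D = diag(4, 1, 1, 1, 1) and L = D - A. The multiplicity of 0 as a Laplacian eigenvalue equals the number of connected components. There is one zero in the spectrum, matching the 1 component.

[0, 1, 1, 1, 5]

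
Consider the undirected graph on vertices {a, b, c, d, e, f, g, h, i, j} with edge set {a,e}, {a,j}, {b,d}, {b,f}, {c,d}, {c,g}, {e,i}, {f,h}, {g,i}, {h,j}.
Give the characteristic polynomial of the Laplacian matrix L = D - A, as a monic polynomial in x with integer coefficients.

Reading degrees in the order [a, b, c, d, e, f, g, h, i, j] gives [2, 2, 2, 2, 2, 2, 2, 2, 2, 2]; set D = diag(2, 2, 2, 2, 2, 2, 2, 2, 2, 2) and form L = D - A. L has integer entries, so p(x) = det(xI - L) has integer coefficients. Expanding the determinant yields x^10 - 20x^9 + 170x^8 - 800x^7 + 2275x^6 - 4004x^5 + 4290x^4 - 2640x^3 + 825x^2 - 100x. Since p(0) = det(-L) = 0, x divides p(x). The largest eigenvalue, 4, is at most the vertex count 10. The eigenvalues sum to 20, which equals trace(L) = 2|E|.

x^10 - 20x^9 + 170x^8 - 800x^7 + 2275x^6 - 4004x^5 + 4290x^4 - 2640x^3 + 825x^2 - 100x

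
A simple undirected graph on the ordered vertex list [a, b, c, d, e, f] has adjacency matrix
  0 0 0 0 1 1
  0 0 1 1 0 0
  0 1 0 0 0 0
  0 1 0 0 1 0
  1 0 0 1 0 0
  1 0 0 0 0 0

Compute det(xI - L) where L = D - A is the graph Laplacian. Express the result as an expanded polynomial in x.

Reading degrees in the order [a, b, c, d, e, f] gives [2, 2, 1, 2, 2, 1]; set D = diag(2, 2, 1, 2, 2, 1) and form L = D - A. L has integer entries, so p(x) = det(xI - L) has integer coefficients. Expanding the determinant yields x^6 - 10x^5 + 36x^4 - 56x^3 + 35x^2 - 6x. The constant term is 0 because L is singular (the all-ones vector lies in its kernel). The largest eigenvalue, 3.7321, is at most the vertex count 6.

x^6 - 10x^5 + 36x^4 - 56x^3 + 35x^2 - 6x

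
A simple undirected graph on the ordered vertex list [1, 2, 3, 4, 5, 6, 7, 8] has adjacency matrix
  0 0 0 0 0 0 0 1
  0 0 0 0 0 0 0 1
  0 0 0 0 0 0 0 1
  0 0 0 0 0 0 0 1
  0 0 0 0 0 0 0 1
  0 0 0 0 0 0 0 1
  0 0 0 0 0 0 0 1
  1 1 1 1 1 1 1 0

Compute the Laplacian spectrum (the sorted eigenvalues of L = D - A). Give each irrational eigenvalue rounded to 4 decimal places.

[0, 1, 1, 1, 1, 1, 1, 8]

Reading degrees in the order [1, 2, 3, 4, 5, 6, 7, 8] gives [1, 1, 1, 1, 1, 1, 1, 7]; set D = diag(1, 1, 1, 1, 1, 1, 1, 7) and form L = D - A. Diagonalising L (or applying a numerical eigensolver to the 8x8 matrix) gives the spectrum above. The eigenvalues sum to 14, which equals trace(L) = 2|E|.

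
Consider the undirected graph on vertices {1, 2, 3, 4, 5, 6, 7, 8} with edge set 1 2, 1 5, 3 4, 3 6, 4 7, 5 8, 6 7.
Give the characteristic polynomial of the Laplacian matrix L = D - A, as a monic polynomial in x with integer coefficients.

Reading degrees in the order [1, 2, 3, 4, 5, 6, 7, 8] gives [2, 1, 2, 2, 2, 2, 2, 1]; set D = diag(2, 1, 2, 2, 2, 2, 2, 1) and form L = D - A. L has integer entries, so p(x) = det(xI - L) has integer coefficients. Expanding the determinant yields x^8 - 14x^7 + 78x^6 - 220x^5 + 328x^4 - 240x^3 + 64x^2. The constant term is 0 because L is singular (the all-ones vector lies in its kernel). The eigenvalues sum to 14, which equals trace(L) = 2|E|.

x^8 - 14x^7 + 78x^6 - 220x^5 + 328x^4 - 240x^3 + 64x^2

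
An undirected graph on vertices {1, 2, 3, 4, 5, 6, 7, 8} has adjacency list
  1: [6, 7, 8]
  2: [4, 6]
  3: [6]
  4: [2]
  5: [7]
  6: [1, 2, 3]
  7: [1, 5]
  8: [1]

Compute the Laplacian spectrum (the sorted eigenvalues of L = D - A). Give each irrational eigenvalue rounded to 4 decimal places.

Each diagonal entry of L is the vertex degree and each off-diagonal entry is -1 where an edge is present, 0 otherwise; in the order [1, 2, 3, 4, 5, 6, 7, 8] the diagonal is [3, 2, 1, 1, 1, 3, 2, 1]. Diagonalising L (or applying a numerical eigensolver to the 8x8 matrix) gives the spectrum above.

[0, 0.2509, 0.5858, 0.7287, 2, 2.3349, 3.4142, 4.6855]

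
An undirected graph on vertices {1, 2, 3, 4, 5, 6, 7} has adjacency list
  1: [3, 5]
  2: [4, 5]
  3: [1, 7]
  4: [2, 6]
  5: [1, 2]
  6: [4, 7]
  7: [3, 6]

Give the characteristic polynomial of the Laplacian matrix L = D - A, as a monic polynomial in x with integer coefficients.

x^7 - 14x^6 + 77x^5 - 210x^4 + 294x^3 - 196x^2 + 49x

With the vertex order [1, 2, 3, 4, 5, 6, 7], the degrees are [2, 2, 2, 2, 2, 2, 2], giving D = diag(2, 2, 2, 2, 2, 2, 2) and L = D - A. L has integer entries, so p(x) = det(xI - L) has integer coefficients. Expanding the determinant yields x^7 - 14x^6 + 77x^5 - 210x^4 + 294x^3 - 196x^2 + 49x. The coefficient of x^6 equals -trace(L) = -14, matching the sum of degrees. The eigenvalues sum to 14, which equals trace(L) = 2|E|. There is one zero in the spectrum, matching the 1 component.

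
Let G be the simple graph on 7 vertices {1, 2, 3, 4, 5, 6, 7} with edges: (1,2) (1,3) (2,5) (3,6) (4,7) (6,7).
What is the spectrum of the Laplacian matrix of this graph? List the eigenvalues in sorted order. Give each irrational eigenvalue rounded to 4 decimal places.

[0, 0.1981, 0.7530, 1.5550, 2.4450, 3.2470, 3.8019]

With the vertex order [1, 2, 3, 4, 5, 6, 7], the degrees are [2, 2, 2, 1, 1, 2, 2], giving D = diag(2, 2, 2, 1, 1, 2, 2) and L = D - A. Since every row of L sums to 0, the all-ones vector is in the kernel and 0 is an eigenvalue. By the matrix-tree theorem the graph has (1/7) * product of the nonzero eigenvalues = 1 spanning tree.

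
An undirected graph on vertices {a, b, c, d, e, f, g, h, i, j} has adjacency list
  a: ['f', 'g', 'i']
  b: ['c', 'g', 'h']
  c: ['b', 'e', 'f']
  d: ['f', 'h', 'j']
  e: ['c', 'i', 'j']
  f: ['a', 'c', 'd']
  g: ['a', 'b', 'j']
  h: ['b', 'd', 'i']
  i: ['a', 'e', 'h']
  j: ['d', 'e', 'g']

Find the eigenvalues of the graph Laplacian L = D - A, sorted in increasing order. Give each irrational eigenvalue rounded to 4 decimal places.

With the vertex order [a, b, c, d, e, f, g, h, i, j], the degrees are [3, 3, 3, 3, 3, 3, 3, 3, 3, 3], giving D = diag(3, 3, 3, 3, 3, 3, 3, 3, 3, 3) and L = D - A. L is symmetric positive semidefinite, so every eigenvalue is real and nonnegative. By the matrix-tree theorem the graph has (1/10) * product of the nonzero eigenvalues = 2000 spanning trees.

[0, 2, 2, 2, 2, 2, 5, 5, 5, 5]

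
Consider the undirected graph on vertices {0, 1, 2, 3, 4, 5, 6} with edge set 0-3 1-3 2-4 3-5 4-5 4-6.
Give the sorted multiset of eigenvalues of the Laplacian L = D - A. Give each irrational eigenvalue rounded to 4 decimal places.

[0, 0.2679, 1, 1, 1.5858, 3.7321, 4.4142]

Each diagonal entry of L is the vertex degree and each off-diagonal entry is -1 where an edge is present, 0 otherwise; in the order [0, 1, 2, 3, 4, 5, 6] the diagonal is [1, 1, 1, 3, 3, 2, 1]. Since every row of L sums to 0, the all-ones vector is in the kernel and 0 is an eigenvalue. The largest eigenvalue, 4.4142, is at most the vertex count 7. There is one zero in the spectrum, matching the 1 component.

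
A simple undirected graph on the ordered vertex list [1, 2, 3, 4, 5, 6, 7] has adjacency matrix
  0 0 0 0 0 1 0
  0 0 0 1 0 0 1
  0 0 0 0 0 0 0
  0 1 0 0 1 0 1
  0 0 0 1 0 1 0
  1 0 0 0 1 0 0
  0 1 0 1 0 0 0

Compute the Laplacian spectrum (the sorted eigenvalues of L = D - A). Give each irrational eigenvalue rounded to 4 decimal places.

Each diagonal entry of L is the vertex degree and each off-diagonal entry is -1 where an edge is present, 0 otherwise; in the order [1, 2, 3, 4, 5, 6, 7] the diagonal is [1, 2, 0, 3, 2, 2, 2]. The multiplicity of 0 as a Laplacian eigenvalue equals the number of connected components. The 2 zero eigenvalues correspond to the 2 connected components. The largest eigenvalue, 4.2143, is at most the vertex count 7.

[0, 0, 0.3249, 1.4608, 3, 3, 4.2143]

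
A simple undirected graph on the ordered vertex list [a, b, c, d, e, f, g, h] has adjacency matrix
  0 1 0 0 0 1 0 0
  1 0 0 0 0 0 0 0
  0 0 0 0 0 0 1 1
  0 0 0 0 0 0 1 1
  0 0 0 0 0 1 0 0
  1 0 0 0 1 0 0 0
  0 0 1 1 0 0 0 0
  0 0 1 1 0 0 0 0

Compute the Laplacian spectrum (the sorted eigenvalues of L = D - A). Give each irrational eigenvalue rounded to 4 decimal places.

Each diagonal entry of L is the vertex degree and each off-diagonal entry is -1 where an edge is present, 0 otherwise; in the order [a, b, c, d, e, f, g, h] the diagonal is [2, 1, 2, 2, 1, 2, 2, 2]. The multiplicity of 0 as a Laplacian eigenvalue equals the number of connected components. The 2 zero eigenvalues correspond to the 2 connected components. The largest eigenvalue, 4, is at most the vertex count 8.

[0, 0, 0.5858, 2, 2, 2, 3.4142, 4]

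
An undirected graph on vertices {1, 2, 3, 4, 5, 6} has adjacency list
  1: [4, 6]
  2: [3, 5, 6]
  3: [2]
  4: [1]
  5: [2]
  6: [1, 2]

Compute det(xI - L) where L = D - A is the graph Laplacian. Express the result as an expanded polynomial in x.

x^6 - 10x^5 + 35x^4 - 52x^3 + 32x^2 - 6x

With the vertex order [1, 2, 3, 4, 5, 6], the degrees are [2, 3, 1, 1, 1, 2], giving D = diag(2, 3, 1, 1, 1, 2) and L = D - A. L has integer entries, so p(x) = det(xI - L) has integer coefficients. Expanding the determinant yields x^6 - 10x^5 + 35x^4 - 52x^3 + 32x^2 - 6x. The coefficient of x^5 equals -trace(L) = -10, matching the sum of degrees. The eigenvalues sum to 10, which equals trace(L) = 2|E|. There is one zero in the spectrum, matching the 1 component.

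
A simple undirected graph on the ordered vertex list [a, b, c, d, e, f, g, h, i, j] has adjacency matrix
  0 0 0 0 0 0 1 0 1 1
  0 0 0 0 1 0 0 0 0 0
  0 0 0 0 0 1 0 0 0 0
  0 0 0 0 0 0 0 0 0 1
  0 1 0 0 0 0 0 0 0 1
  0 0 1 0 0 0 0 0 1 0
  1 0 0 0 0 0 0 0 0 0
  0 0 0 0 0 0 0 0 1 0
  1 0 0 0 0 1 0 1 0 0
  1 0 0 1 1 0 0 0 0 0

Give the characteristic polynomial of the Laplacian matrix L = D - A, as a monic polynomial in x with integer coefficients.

x^10 - 18x^9 + 133x^8 - 524x^7 + 1198x^6 - 1624x^5 + 1286x^4 - 568x^3 + 125x^2 - 10x

With the vertex order [a, b, c, d, e, f, g, h, i, j], the degrees are [3, 1, 1, 1, 2, 2, 1, 1, 3, 3], giving D = diag(3, 1, 1, 1, 2, 2, 1, 1, 3, 3) and L = D - A. L has integer entries, so p(x) = det(xI - L) has integer coefficients. Expanding the determinant yields x^10 - 18x^9 + 133x^8 - 524x^7 + 1198x^6 - 1624x^5 + 1286x^4 - 568x^3 + 125x^2 - 10x. The constant term is 0 because L is singular (the all-ones vector lies in its kernel). The eigenvalues sum to 18, which equals trace(L) = 2|E|. The largest eigenvalue, 4.8760, is at most the vertex count 10.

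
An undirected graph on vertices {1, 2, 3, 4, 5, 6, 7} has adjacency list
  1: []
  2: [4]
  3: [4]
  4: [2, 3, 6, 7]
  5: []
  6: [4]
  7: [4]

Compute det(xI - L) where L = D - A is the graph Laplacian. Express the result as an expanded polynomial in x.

x^7 - 8x^6 + 18x^5 - 16x^4 + 5x^3

With the vertex order [1, 2, 3, 4, 5, 6, 7], the degrees are [0, 1, 1, 4, 0, 1, 1], giving D = diag(0, 1, 1, 4, 0, 1, 1) and L = D - A. The eigenvalues of L are [0, 0, 0, 1, 1, 1, 5]; the characteristic polynomial is the product of (x - lambda_i), which multiplies out to x^7 - 8x^6 + 18x^5 - 16x^4 + 5x^3. The constant term is 0 because L is singular (the all-ones vector lies in its kernel). There are 3 zeros in the spectrum, matching the 3 components.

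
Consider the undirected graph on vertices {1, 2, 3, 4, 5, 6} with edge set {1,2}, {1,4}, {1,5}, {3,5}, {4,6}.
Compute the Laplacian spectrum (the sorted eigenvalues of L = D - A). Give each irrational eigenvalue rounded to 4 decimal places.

With the vertex order [1, 2, 3, 4, 5, 6], the degrees are [3, 1, 1, 2, 2, 1], giving D = diag(3, 1, 1, 2, 2, 1) and L = D - A. The multiplicity of 0 as a Laplacian eigenvalue equals the number of connected components. The single zero eigenvalue shows the graph is connected. The largest eigenvalue, 4.3028, is at most the vertex count 6.

[0, 0.3820, 0.6972, 2, 2.6180, 4.3028]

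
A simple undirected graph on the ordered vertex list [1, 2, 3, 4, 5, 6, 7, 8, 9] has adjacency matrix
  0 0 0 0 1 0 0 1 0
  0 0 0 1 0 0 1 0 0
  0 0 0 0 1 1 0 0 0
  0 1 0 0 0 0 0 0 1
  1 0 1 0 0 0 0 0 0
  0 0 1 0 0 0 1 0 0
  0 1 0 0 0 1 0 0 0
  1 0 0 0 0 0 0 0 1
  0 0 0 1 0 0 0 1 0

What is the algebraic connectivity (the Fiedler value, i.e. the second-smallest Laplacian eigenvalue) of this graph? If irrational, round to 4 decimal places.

0.4679

Each diagonal entry of L is the vertex degree and each off-diagonal entry is -1 where an edge is present, 0 otherwise; in the order [1, 2, 3, 4, 5, 6, 7, 8, 9] the diagonal is [2, 2, 2, 2, 2, 2, 2, 2, 2]. Computing the eigenvalues of L and sorting gives [0, 0.4679, 0.4679, 1.6527, 1.6527, 3, 3, 3.8794, 3.8794]. The Fiedler value lambda_2 = 0.4679 is strictly positive, so the graph is connected. The eigenvalues sum to 18, which equals trace(L) = 2|E|.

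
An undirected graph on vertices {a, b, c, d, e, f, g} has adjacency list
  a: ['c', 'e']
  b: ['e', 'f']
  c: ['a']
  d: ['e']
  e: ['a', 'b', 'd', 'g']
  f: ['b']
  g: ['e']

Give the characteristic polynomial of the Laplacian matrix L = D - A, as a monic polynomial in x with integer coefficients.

Reading degrees in the order [a, b, c, d, e, f, g] gives [2, 2, 1, 1, 4, 1, 1]; set D = diag(2, 2, 1, 1, 4, 1, 1) and form L = D - A. Computing det(xI - L) by cofactor expansion (or equivalently via sum-over-permutations) gives x^7 - 12x^6 + 52x^5 - 104x^4 + 100x^3 - 44x^2 + 7x. Since p(0) = det(-L) = 0, x divides p(x). By the matrix-tree theorem the graph has (1/7) * product of the nonzero eigenvalues = 1 spanning tree. There is one zero in the spectrum, matching the 1 component.

x^7 - 12x^6 + 52x^5 - 104x^4 + 100x^3 - 44x^2 + 7x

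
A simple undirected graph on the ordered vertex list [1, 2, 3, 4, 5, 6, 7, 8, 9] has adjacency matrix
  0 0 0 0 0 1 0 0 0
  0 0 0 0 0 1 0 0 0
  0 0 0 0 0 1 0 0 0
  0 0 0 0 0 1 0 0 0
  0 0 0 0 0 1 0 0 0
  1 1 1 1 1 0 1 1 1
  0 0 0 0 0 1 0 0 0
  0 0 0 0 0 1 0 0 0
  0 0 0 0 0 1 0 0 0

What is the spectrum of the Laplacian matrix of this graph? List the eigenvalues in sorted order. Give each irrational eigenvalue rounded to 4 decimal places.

[0, 1, 1, 1, 1, 1, 1, 1, 9]

With the vertex order [1, 2, 3, 4, 5, 6, 7, 8, 9], the degrees are [1, 1, 1, 1, 1, 8, 1, 1, 1], giving D = diag(1, 1, 1, 1, 1, 8, 1, 1, 1) and L = D - A. Diagonalising L (or applying a numerical eigensolver to the 9x9 matrix) gives the spectrum above. The single zero eigenvalue shows the graph is connected. By the matrix-tree theorem the graph has (1/9) * product of the nonzero eigenvalues = 1 spanning tree. The eigenvalues sum to 16, which equals trace(L) = 2|E|.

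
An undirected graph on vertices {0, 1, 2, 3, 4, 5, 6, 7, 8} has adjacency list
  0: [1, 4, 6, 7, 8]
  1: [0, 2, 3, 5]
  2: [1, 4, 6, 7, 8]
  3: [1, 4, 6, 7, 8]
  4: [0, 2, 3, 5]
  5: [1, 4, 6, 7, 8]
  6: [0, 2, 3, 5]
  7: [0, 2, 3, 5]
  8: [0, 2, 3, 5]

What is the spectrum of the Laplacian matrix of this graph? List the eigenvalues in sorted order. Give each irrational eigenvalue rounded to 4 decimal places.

[0, 4, 4, 4, 4, 5, 5, 5, 9]

With the vertex order [0, 1, 2, 3, 4, 5, 6, 7, 8], the degrees are [5, 4, 5, 5, 4, 5, 4, 4, 4], giving D = diag(5, 4, 5, 5, 4, 5, 4, 4, 4) and L = D - A. L is symmetric positive semidefinite, so every eigenvalue is real and nonnegative. The single zero eigenvalue shows the graph is connected.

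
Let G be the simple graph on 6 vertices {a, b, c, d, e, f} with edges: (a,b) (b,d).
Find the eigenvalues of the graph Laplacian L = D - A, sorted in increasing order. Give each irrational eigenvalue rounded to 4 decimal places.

Reading degrees in the order [a, b, c, d, e, f] gives [1, 2, 0, 1, 0, 0]; set D = diag(1, 2, 0, 1, 0, 0) and form L = D - A. L is symmetric positive semidefinite, so every eigenvalue is real and nonnegative. The 4 zero eigenvalues correspond to the 4 connected components. The largest eigenvalue, 3, is at most the vertex count 6. There are 4 zeros in the spectrum, matching the 4 components.

[0, 0, 0, 0, 1, 3]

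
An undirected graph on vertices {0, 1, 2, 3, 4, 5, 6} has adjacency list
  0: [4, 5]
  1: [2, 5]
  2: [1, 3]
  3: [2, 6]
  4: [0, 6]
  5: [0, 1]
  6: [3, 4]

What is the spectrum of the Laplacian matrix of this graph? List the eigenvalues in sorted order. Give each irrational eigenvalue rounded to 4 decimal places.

Each diagonal entry of L is the vertex degree and each off-diagonal entry is -1 where an edge is present, 0 otherwise; in the order [0, 1, 2, 3, 4, 5, 6] the diagonal is [2, 2, 2, 2, 2, 2, 2]. L is symmetric positive semidefinite, so every eigenvalue is real and nonnegative. By the matrix-tree theorem the graph has (1/7) * product of the nonzero eigenvalues = 7 spanning trees.

[0, 0.7530, 0.7530, 2.4450, 2.4450, 3.8019, 3.8019]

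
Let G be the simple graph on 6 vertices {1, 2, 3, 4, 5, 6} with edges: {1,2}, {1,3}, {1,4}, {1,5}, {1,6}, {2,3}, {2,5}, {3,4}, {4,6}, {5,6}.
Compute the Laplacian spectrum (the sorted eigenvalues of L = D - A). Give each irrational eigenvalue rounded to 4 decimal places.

With the vertex order [1, 2, 3, 4, 5, 6], the degrees are [5, 3, 3, 3, 3, 3], giving D = diag(5, 3, 3, 3, 3, 3) and L = D - A. Diagonalising L (or applying a numerical eigensolver to the 6x6 matrix) gives the spectrum above. The largest eigenvalue, 6, is at most the vertex count 6.

[0, 2.3820, 2.3820, 4.6180, 4.6180, 6]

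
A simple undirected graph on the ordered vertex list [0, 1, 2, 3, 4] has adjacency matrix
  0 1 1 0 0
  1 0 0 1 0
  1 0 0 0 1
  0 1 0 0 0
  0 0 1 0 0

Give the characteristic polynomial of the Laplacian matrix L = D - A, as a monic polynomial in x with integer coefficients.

Each diagonal entry of L is the vertex degree and each off-diagonal entry is -1 where an edge is present, 0 otherwise; in the order [0, 1, 2, 3, 4] the diagonal is [2, 2, 2, 1, 1]. Computing det(xI - L) by cofactor expansion (or equivalently via sum-over-permutations) gives x^5 - 8x^4 + 21x^3 - 20x^2 + 5x. The coefficient of x^4 equals -trace(L) = -8, matching the sum of degrees. The largest eigenvalue, 3.6180, is at most the vertex count 5.

x^5 - 8x^4 + 21x^3 - 20x^2 + 5x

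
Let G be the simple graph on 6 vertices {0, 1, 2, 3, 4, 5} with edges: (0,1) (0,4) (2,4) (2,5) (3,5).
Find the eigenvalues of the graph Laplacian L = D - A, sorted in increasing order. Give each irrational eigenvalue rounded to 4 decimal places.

Reading degrees in the order [0, 1, 2, 3, 4, 5] gives [2, 1, 2, 1, 2, 2]; set D = diag(2, 1, 2, 1, 2, 2) and form L = D - A. Diagonalising L (or applying a numerical eigensolver to the 6x6 matrix) gives the spectrum above. The single zero eigenvalue shows the graph is connected. The eigenvalues sum to 10, which equals trace(L) = 2|E|.

[0, 0.2679, 1, 2, 3, 3.7321]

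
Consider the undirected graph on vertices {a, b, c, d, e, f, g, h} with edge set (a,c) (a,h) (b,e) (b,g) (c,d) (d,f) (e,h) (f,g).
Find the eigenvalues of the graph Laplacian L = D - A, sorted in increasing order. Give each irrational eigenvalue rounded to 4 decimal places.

Reading degrees in the order [a, b, c, d, e, f, g, h] gives [2, 2, 2, 2, 2, 2, 2, 2]; set D = diag(2, 2, 2, 2, 2, 2, 2, 2) and form L = D - A. The multiplicity of 0 as a Laplacian eigenvalue equals the number of connected components. The single zero eigenvalue shows the graph is connected. The eigenvalues sum to 16, which equals trace(L) = 2|E|.

[0, 0.5858, 0.5858, 2, 2, 3.4142, 3.4142, 4]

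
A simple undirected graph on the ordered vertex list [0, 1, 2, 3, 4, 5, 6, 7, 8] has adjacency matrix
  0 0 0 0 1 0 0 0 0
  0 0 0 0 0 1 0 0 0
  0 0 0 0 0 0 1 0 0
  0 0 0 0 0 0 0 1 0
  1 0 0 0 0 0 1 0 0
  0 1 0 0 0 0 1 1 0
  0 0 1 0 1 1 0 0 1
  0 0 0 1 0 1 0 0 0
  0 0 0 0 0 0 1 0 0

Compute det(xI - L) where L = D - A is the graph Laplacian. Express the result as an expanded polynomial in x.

Reading degrees in the order [0, 1, 2, 3, 4, 5, 6, 7, 8] gives [1, 1, 1, 1, 2, 3, 4, 2, 1]; set D = diag(1, 1, 1, 1, 2, 3, 4, 2, 1) and form L = D - A. Computing det(xI - L) by cofactor expansion (or equivalently via sum-over-permutations) gives x^9 - 16x^8 + 101x^7 - 326x^6 + 583x^5 - 586x^4 + 322x^3 - 88x^2 + 9x. The coefficient of x^8 equals -trace(L) = -16, matching the sum of degrees. There is one zero in the spectrum, matching the 1 component. The largest eigenvalue, 5.3411, is at most the vertex count 9.

x^9 - 16x^8 + 101x^7 - 326x^6 + 583x^5 - 586x^4 + 322x^3 - 88x^2 + 9x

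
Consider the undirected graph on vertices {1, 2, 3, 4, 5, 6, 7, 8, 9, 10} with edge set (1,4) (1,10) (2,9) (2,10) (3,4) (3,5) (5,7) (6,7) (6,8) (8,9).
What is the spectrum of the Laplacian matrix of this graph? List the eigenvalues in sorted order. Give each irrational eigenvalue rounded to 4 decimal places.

Reading degrees in the order [1, 2, 3, 4, 5, 6, 7, 8, 9, 10] gives [2, 2, 2, 2, 2, 2, 2, 2, 2, 2]; set D = diag(2, 2, 2, 2, 2, 2, 2, 2, 2, 2) and form L = D - A. L is symmetric positive semidefinite, so every eigenvalue is real and nonnegative.

[0, 0.3820, 0.3820, 1.3820, 1.3820, 2.6180, 2.6180, 3.6180, 3.6180, 4]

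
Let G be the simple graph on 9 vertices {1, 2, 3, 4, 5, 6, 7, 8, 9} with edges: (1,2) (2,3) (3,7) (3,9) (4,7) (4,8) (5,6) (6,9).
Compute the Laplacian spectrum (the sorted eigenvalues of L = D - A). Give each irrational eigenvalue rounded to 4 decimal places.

[0, 0.1981, 0.3004, 1, 1.5550, 2.2391, 3, 3.2470, 4.4605]

Each diagonal entry of L is the vertex degree and each off-diagonal entry is -1 where an edge is present, 0 otherwise; in the order [1, 2, 3, 4, 5, 6, 7, 8, 9] the diagonal is [1, 2, 3, 2, 1, 2, 2, 1, 2]. L is symmetric positive semidefinite, so every eigenvalue is real and nonnegative. The single zero eigenvalue shows the graph is connected. The eigenvalues sum to 16, which equals trace(L) = 2|E|. By the matrix-tree theorem the graph has (1/9) * product of the nonzero eigenvalues = 1 spanning tree.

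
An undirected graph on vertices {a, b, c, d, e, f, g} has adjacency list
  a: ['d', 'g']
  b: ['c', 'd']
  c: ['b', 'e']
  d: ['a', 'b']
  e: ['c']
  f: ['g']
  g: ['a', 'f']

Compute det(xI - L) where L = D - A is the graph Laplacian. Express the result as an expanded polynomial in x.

x^7 - 12x^6 + 55x^5 - 120x^4 + 126x^3 - 56x^2 + 7x

Each diagonal entry of L is the vertex degree and each off-diagonal entry is -1 where an edge is present, 0 otherwise; in the order [a, b, c, d, e, f, g] the diagonal is [2, 2, 2, 2, 1, 1, 2]. Computing det(xI - L) by cofactor expansion (or equivalently via sum-over-permutations) gives x^7 - 12x^6 + 55x^5 - 120x^4 + 126x^3 - 56x^2 + 7x. Since p(0) = det(-L) = 0, x divides p(x). The largest eigenvalue, 3.8019, is at most the vertex count 7. The eigenvalues sum to 12, which equals trace(L) = 2|E|.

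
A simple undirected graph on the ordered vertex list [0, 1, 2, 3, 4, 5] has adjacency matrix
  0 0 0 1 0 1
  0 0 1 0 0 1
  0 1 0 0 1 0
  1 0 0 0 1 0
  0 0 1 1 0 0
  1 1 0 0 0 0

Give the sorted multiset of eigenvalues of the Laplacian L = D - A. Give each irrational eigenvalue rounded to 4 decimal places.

Reading degrees in the order [0, 1, 2, 3, 4, 5] gives [2, 2, 2, 2, 2, 2]; set D = diag(2, 2, 2, 2, 2, 2) and form L = D - A. Since every row of L sums to 0, the all-ones vector is in the kernel and 0 is an eigenvalue. By the matrix-tree theorem the graph has (1/6) * product of the nonzero eigenvalues = 6 spanning trees. The eigenvalues sum to 12, which equals trace(L) = 2|E|.

[0, 1, 1, 3, 3, 4]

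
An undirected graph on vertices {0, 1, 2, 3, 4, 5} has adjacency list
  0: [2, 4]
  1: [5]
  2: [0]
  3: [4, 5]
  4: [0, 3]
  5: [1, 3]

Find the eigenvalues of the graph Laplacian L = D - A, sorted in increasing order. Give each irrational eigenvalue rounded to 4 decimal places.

[0, 0.2679, 1, 2, 3, 3.7321]

With the vertex order [0, 1, 2, 3, 4, 5], the degrees are [2, 1, 1, 2, 2, 2], giving D = diag(2, 1, 1, 2, 2, 2) and L = D - A. The multiplicity of 0 as a Laplacian eigenvalue equals the number of connected components. The eigenvalues sum to 10, which equals trace(L) = 2|E|.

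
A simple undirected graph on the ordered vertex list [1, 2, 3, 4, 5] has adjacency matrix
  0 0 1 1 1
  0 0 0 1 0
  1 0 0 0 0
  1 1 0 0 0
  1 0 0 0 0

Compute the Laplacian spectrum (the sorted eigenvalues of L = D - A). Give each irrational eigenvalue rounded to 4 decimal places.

With the vertex order [1, 2, 3, 4, 5], the degrees are [3, 1, 1, 2, 1], giving D = diag(3, 1, 1, 2, 1) and L = D - A. Since every row of L sums to 0, the all-ones vector is in the kernel and 0 is an eigenvalue. The single zero eigenvalue shows the graph is connected. The eigenvalues sum to 8, which equals trace(L) = 2|E|. There is one zero in the spectrum, matching the 1 component.

[0, 0.5188, 1, 2.3111, 4.1701]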